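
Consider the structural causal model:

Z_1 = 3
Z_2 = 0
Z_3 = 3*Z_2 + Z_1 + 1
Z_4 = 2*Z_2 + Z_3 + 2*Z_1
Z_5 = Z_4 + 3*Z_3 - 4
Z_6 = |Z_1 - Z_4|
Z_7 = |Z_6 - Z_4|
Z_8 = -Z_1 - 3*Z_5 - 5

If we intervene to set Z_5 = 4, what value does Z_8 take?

-20

do(Z_5=4) replaces the equation Z_5 = Z_4 + 3*Z_3 - 4 with the constant Z_5 = 4.
Z_8 = -Z_1 - 3*Z_5 - 5  [with Z_1=3, Z_5=4]  = -20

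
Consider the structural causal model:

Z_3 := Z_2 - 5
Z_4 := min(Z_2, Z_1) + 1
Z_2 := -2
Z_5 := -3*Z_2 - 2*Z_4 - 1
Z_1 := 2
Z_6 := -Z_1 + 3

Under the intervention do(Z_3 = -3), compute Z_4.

The intervention breaks the incoming arrows to Z_3: Z_3 := Z_2 - 5 no longer applies, and Z_3 = -3.
Z_4 is not downstream of the intervention, so its value is determined by the original equations.
Z_4 = min(Z_2, Z_1) + 1  [with Z_2=-2, Z_1=2]  = -1

-1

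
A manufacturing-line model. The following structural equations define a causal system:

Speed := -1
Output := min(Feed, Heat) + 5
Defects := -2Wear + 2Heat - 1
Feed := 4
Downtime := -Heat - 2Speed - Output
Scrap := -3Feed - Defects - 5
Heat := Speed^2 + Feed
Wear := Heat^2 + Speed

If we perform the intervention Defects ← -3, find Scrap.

The intervention breaks the incoming arrows to Defects: Defects := -2Wear + 2Heat - 1 no longer applies, and Defects = -3.
Scrap = -3Feed - Defects - 5  [with Feed=4, Defects=-3]  = -14

-14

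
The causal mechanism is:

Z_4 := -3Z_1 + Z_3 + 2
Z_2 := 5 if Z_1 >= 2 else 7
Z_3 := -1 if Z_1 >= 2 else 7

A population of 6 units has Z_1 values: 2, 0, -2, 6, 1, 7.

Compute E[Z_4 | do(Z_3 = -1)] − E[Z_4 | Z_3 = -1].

Every unit gets Z_3=-1 under the intervention. Z_4 values become -5, 1, 7, -17, -2, -20; E[Z_4|do(Z_3=-1)] = -6.
Conditioning on Z_3=-1 selects the 3 unit(s) with Z_1 ∈ {2, 6, 7}. Their Z_4 values: -5, -17, -20. Mean = -14.
Difference = -6 − (-14) = 8.

8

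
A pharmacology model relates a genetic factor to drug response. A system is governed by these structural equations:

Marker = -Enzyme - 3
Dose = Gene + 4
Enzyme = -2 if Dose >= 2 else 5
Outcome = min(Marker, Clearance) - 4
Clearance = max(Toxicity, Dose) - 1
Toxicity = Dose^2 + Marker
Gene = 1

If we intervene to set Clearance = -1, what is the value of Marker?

-1

do(Clearance=-1) replaces the equation Clearance = max(Toxicity, Dose) - 1 with the constant Clearance = -1.
No directed path runs from Clearance to Marker, so Marker keeps its natural value.
Dose = Gene + 4  [with Gene=1]  = 5
Enzyme = -2 if Dose >= 2 else 5  [with Dose=5]  = -2
Marker = -Enzyme - 3  [with Enzyme=-2]  = -1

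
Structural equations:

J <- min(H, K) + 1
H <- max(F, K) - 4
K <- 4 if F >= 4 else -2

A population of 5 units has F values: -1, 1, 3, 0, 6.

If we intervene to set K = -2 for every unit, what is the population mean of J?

-2.2

Every unit gets K=-2 under the intervention. J values become -4, -2, -1, -3, -1; E[J|do(K=-2)] = -2.2.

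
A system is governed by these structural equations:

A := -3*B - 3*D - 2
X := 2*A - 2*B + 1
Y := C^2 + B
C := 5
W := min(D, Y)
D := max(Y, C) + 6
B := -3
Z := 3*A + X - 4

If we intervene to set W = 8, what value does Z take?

do(W=8) replaces the equation W := min(D, Y) with the constant W = 8.
Z is not downstream of the intervention, so its value is determined by the original equations.
Y = C^2 + B  [with C=5, B=-3]  = 22
D = max(Y, C) + 6  [with Y=22, C=5]  = 28
A = -3*B - 3*D - 2  [with B=-3, D=28]  = -77
X = 2*A - 2*B + 1  [with A=-77, B=-3]  = -147
Z = 3*A + X - 4  [with A=-77, X=-147]  = -382

-382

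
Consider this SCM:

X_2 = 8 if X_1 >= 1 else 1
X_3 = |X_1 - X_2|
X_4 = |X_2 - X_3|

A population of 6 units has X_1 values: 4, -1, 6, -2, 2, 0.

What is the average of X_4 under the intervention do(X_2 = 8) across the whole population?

2.5

Under do(X_2=8), X_2's equation is replaced by X_2=8 for every unit. Per-unit X_4: 4, 1, 6, 2, 2, 0. Mean = 2.5.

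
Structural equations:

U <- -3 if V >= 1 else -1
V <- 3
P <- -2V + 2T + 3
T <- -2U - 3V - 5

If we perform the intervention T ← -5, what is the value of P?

-13

The intervention breaks the incoming arrows to T: T <- -2U - 3V - 5 no longer applies, and T = -5.
P = -2V + 2T + 3  [with V=3, T=-5]  = -13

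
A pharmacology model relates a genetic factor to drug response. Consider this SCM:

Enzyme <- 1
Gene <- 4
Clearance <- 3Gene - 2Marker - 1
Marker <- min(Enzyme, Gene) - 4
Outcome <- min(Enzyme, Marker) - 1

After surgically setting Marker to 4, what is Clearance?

3

The intervention breaks the incoming arrows to Marker: Marker <- min(Enzyme, Gene) - 4 no longer applies, and Marker = 4.
Clearance = 3Gene - 2Marker - 1  [with Gene=4, Marker=4]  = 3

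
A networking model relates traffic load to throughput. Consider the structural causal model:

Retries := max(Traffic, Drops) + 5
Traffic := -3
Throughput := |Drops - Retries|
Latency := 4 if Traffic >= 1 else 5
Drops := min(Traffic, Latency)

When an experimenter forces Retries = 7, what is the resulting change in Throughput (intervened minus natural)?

Intervening sets Retries = 7 and removes its equation (Retries := max(Traffic, Drops) + 5).
Latency = 4 if Traffic >= 1 else 5  [with Traffic=-3]  = 5
Drops = min(Traffic, Latency)  [with Traffic=-3, Latency=5]  = -3
Throughput = |Drops - Retries|  [with Drops=-3, Retries=7]  = 10
Without intervention: Latency = 4 if Traffic >= 1 else 5  [with Traffic=-3]  = 5; Drops = min(Traffic, Latency)  [with Traffic=-3, Latency=5]  = -3; Retries = max(Traffic, Drops) + 5  [with Traffic=-3, Drops=-3]  = 2; Throughput = |Drops - Retries|  [with Drops=-3, Retries=2]  = 5.
Change = 10 − 5 = 5.

5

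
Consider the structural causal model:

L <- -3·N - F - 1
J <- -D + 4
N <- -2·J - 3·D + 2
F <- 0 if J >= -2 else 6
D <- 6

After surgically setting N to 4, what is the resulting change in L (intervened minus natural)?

-48

Intervening sets N = 4 and removes its equation (N <- -2·J - 3·D + 2).
J = -D + 4  [with D=6]  = -2
F = 0 if J >= -2 else 6  [with J=-2]  = 0
L = -3·N - F - 1  [with N=4, F=0]  = -13
Without intervention: J = -D + 4  [with D=6]  = -2; F = 0 if J >= -2 else 6  [with J=-2]  = 0; N = -2·J - 3·D + 2  [with J=-2, D=6]  = -12; L = -3·N - F - 1  [with N=-12, F=0]  = 35.
Change = -13 − 35 = -48.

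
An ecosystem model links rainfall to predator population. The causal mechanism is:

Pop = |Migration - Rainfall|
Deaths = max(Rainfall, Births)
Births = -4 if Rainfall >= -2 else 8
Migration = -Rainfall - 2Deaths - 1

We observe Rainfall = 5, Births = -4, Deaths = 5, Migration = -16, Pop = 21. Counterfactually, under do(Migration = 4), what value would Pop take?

1

Intervening sets Migration = 4 and removes its equation (Migration = -Rainfall - 2Deaths - 1).
Pop = |Migration - Rainfall|  [with Migration=4, Rainfall=5]  = 1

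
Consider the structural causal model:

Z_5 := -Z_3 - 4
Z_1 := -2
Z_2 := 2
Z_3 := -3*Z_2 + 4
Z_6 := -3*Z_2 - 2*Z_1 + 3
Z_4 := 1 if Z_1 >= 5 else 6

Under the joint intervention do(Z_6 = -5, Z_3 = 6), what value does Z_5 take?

Under do(Z_6 = -5, Z_3 = 6), each intervened variable's structural equation is replaced by its fixed value.
Z_5 = -Z_3 - 4  [with Z_3=6]  = -10

-10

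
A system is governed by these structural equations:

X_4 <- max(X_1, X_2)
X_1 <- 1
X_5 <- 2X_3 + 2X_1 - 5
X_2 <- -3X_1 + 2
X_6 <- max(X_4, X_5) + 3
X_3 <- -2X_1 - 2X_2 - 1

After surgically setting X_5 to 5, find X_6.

The intervention breaks the incoming arrows to X_5: X_5 <- 2X_3 + 2X_1 - 5 no longer applies, and X_5 = 5.
X_2 = -3X_1 + 2  [with X_1=1]  = -1
X_4 = max(X_1, X_2)  [with X_1=1, X_2=-1]  = 1
X_6 = max(X_4, X_5) + 3  [with X_4=1, X_5=5]  = 8

8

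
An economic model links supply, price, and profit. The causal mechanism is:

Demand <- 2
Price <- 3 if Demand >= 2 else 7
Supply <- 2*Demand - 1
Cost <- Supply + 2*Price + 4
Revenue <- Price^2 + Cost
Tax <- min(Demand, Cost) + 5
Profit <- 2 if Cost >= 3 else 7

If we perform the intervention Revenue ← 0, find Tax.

The intervention breaks the incoming arrows to Revenue: Revenue <- Price^2 + Cost no longer applies, and Revenue = 0.
Since Tax is not a descendant of the intervened variable, it is unaffected.
Price = 3 if Demand >= 2 else 7  [with Demand=2]  = 3
Supply = 2*Demand - 1  [with Demand=2]  = 3
Cost = Supply + 2*Price + 4  [with Supply=3, Price=3]  = 13
Tax = min(Demand, Cost) + 5  [with Demand=2, Cost=13]  = 7

7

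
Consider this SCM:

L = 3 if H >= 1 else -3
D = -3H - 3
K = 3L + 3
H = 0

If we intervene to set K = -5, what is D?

-3

The intervention breaks the incoming arrows to K: K = 3L + 3 no longer applies, and K = -5.
D is not downstream of the intervention, so its value is determined by the original equations.
D = -3H - 3  [with H=0]  = -3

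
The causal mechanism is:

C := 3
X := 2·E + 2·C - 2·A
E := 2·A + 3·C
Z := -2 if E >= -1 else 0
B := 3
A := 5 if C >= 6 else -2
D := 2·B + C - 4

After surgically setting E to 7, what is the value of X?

24

Under do(E=7), the mechanism E := 2·A + 3·C is discarded; E is fixed at 7.
A = 5 if C >= 6 else -2  [with C=3]  = -2
X = 2·E + 2·C - 2·A  [with E=7, C=3, A=-2]  = 24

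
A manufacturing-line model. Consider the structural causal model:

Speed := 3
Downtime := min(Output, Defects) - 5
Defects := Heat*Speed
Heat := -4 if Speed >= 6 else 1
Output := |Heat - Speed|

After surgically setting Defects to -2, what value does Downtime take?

do(Defects=-2) replaces the equation Defects := Heat*Speed with the constant Defects = -2.
Heat = -4 if Speed >= 6 else 1  [with Speed=3]  = 1
Output = |Heat - Speed|  [with Heat=1, Speed=3]  = 2
Downtime = min(Output, Defects) - 5  [with Output=2, Defects=-2]  = -7

-7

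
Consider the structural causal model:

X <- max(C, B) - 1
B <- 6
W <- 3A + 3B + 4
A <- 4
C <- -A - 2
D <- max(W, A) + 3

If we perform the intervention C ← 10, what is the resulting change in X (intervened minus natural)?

4

The intervention breaks the incoming arrows to C: C <- -A - 2 no longer applies, and C = 10.
X = max(C, B) - 1  [with C=10, B=6]  = 9
Without intervention: C = -A - 2  [with A=4]  = -6; X = max(C, B) - 1  [with C=-6, B=6]  = 5.
Change = 9 − 5 = 4.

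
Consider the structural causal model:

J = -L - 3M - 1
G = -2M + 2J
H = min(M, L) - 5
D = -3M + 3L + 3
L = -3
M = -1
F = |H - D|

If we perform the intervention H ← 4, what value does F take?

7

The intervention breaks the incoming arrows to H: H = min(M, L) - 5 no longer applies, and H = 4.
D = -3M + 3L + 3  [with M=-1, L=-3]  = -3
F = |H - D|  [with H=4, D=-3]  = 7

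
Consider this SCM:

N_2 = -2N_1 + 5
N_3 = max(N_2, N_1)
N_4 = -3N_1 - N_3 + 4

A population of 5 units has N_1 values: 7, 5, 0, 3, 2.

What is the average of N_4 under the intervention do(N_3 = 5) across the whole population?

-11.2

do(N_3=5) breaks N_3's dependence on N_1. With N_3=5 fixed, N_4 across the units is -22, -16, -1, -10, -7, mean -11.2.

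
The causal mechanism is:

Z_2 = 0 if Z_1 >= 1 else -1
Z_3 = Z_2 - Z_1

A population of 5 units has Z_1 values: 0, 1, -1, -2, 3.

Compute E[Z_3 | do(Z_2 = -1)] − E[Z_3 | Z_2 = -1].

Under do(Z_2=-1), Z_2's equation is replaced by Z_2=-1 for every unit. Per-unit Z_3: -1, -2, 0, 1, -4. Mean = -1.2.
E[Z_3|Z_2=-1] averages over only the 3 units with Z_2=-1 (Z_1 = 0, -1, -2): Z_3 = -1, 0, 1, mean 0.
Difference = -1.2 − 0 = -1.2.

-1.2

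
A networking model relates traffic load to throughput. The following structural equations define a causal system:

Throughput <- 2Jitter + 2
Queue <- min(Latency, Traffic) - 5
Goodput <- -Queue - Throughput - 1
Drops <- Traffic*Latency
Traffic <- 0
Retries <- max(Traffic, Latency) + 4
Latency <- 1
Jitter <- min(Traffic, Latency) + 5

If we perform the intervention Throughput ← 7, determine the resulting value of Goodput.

-3

do(Throughput=7) replaces the equation Throughput <- 2Jitter + 2 with the constant Throughput = 7.
Queue = min(Latency, Traffic) - 5  [with Latency=1, Traffic=0]  = -5
Goodput = -Queue - Throughput - 1  [with Queue=-5, Throughput=7]  = -3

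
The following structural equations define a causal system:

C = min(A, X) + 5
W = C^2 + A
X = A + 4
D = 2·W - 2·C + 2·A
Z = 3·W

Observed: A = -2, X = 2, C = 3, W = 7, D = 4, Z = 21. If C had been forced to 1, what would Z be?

The intervention breaks the incoming arrows to C: C = min(A, X) + 5 no longer applies, and C = 1.
W = C^2 + A  [with C=1, A=-2]  = -1
Z = 3·W  [with W=-1]  = -3

-3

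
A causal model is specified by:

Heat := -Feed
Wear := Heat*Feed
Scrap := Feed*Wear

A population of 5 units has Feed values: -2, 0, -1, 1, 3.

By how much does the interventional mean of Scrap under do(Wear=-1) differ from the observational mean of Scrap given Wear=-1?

do(Wear=-1) breaks Wear's dependence on Feed. With Wear=-1 fixed, Scrap across the units is 2, 0, 1, -1, -3, mean -0.2.
E[Scrap|Wear=-1] averages over only the 2 units with Wear=-1 (Feed = -1, 1): Scrap = 1, -1, mean 0.
Difference = -0.2 − 0 = -0.2.

-0.2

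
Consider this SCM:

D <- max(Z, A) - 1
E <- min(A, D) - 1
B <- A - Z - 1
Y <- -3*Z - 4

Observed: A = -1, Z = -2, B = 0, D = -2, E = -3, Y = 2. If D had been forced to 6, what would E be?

-2

Intervening sets D = 6 and removes its equation (D <- max(Z, A) - 1).
E = min(A, D) - 1  [with A=-1, D=6]  = -2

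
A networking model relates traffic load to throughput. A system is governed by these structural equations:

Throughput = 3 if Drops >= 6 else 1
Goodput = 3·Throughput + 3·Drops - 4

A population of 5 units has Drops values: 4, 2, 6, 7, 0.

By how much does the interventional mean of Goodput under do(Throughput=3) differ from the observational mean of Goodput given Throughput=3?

-8.1

Under do(Throughput=3), Throughput's equation is replaced by Throughput=3 for every unit. Per-unit Goodput: 17, 11, 23, 26, 5. Mean = 16.4.
E[Goodput|Throughput=3] averages over only the 2 units with Throughput=3 (Drops = 6, 7): Goodput = 23, 26, mean 24.5.
Difference = 16.4 − 24.5 = -8.1.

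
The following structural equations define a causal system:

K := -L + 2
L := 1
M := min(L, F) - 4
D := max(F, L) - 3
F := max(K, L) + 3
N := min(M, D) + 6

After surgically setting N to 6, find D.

1

do(N=6) replaces the equation N := min(M, D) + 6 with the constant N = 6.
No directed path runs from N to D, so D keeps its natural value.
K = -L + 2  [with L=1]  = 1
F = max(K, L) + 3  [with K=1, L=1]  = 4
D = max(F, L) - 3  [with F=4, L=1]  = 1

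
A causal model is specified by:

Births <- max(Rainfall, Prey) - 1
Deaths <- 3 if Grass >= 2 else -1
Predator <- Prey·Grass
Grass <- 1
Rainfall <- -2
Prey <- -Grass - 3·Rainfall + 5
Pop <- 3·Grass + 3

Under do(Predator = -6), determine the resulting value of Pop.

6

The intervention breaks the incoming arrows to Predator: Predator <- Prey·Grass no longer applies, and Predator = -6.
No directed path runs from Predator to Pop, so Pop keeps its natural value.
Pop = 3·Grass + 3  [with Grass=1]  = 6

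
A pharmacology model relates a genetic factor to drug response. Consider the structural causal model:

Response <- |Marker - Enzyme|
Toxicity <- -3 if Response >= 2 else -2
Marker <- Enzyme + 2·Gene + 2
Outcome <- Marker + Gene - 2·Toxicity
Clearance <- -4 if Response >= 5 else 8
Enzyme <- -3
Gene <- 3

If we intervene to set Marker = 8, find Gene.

3

Under do(Marker=8), the mechanism Marker <- Enzyme + 2·Gene + 2 is discarded; Marker is fixed at 8.
Gene is not downstream of the intervention, so its value is determined by the original equations.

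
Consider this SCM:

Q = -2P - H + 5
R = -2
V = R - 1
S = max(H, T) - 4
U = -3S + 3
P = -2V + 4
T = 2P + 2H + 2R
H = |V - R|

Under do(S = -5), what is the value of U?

do(S=-5) replaces the equation S = max(H, T) - 4 with the constant S = -5.
U = -3S + 3  [with S=-5]  = 18

18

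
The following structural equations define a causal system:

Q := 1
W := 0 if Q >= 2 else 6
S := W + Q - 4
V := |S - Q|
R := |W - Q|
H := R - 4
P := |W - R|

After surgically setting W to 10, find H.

Under do(W=10), the mechanism W := 0 if Q >= 2 else 6 is discarded; W is fixed at 10.
R = |W - Q|  [with W=10, Q=1]  = 9
H = R - 4  [with R=9]  = 5

5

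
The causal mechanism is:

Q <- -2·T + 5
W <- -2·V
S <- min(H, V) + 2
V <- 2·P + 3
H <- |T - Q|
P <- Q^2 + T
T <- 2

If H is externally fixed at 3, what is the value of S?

5

Under do(H=3), the mechanism H <- |T - Q| is discarded; H is fixed at 3.
Q = -2·T + 5  [with T=2]  = 1
P = Q^2 + T  [with Q=1, T=2]  = 3
V = 2·P + 3  [with P=3]  = 9
S = min(H, V) + 2  [with H=3, V=9]  = 5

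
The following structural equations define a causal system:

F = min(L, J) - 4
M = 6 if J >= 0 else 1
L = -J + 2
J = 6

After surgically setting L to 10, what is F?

2

The intervention breaks the incoming arrows to L: L = -J + 2 no longer applies, and L = 10.
F = min(L, J) - 4  [with L=10, J=6]  = 2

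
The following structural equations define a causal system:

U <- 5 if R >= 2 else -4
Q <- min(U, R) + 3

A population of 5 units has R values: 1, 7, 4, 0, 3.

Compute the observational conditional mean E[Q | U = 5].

E[Q|U=5] averages over only the 3 units with U=5 (R = 7, 4, 3): Q = 8, 7, 6, mean 7.

7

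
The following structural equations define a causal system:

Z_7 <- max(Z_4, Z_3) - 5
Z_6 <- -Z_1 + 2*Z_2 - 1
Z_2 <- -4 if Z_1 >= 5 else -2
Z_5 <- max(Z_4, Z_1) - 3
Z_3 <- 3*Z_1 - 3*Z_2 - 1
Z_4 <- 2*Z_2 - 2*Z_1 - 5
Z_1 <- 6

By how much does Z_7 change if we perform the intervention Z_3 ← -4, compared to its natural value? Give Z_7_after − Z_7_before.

The intervention breaks the incoming arrows to Z_3: Z_3 <- 3*Z_1 - 3*Z_2 - 1 no longer applies, and Z_3 = -4.
Z_2 = -4 if Z_1 >= 5 else -2  [with Z_1=6]  = -4
Z_4 = 2*Z_2 - 2*Z_1 - 5  [with Z_2=-4, Z_1=6]  = -25
Z_7 = max(Z_4, Z_3) - 5  [with Z_4=-25, Z_3=-4]  = -9
Without intervention: Z_2 = -4 if Z_1 >= 5 else -2  [with Z_1=6]  = -4; Z_3 = 3*Z_1 - 3*Z_2 - 1  [with Z_1=6, Z_2=-4]  = 29; Z_4 = 2*Z_2 - 2*Z_1 - 5  [with Z_2=-4, Z_1=6]  = -25; Z_7 = max(Z_4, Z_3) - 5  [with Z_4=-25, Z_3=29]  = 24.
Change = -9 − 24 = -33.

-33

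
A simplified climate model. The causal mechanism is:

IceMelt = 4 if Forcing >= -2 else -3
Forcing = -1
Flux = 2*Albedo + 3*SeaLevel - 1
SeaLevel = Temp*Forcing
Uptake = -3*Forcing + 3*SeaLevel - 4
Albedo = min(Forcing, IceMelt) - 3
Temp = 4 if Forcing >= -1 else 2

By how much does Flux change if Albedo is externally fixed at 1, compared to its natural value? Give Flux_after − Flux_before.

Under do(Albedo=1), the mechanism Albedo = min(Forcing, IceMelt) - 3 is discarded; Albedo is fixed at 1.
Temp = 4 if Forcing >= -1 else 2  [with Forcing=-1]  = 4
SeaLevel = Temp*Forcing  [with Temp=4, Forcing=-1]  = -4
Flux = 2*Albedo + 3*SeaLevel - 1  [with Albedo=1, SeaLevel=-4]  = -11
Without intervention: Temp = 4 if Forcing >= -1 else 2  [with Forcing=-1]  = 4; IceMelt = 4 if Forcing >= -2 else -3  [with Forcing=-1]  = 4; Albedo = min(Forcing, IceMelt) - 3  [with Forcing=-1, IceMelt=4]  = -4; SeaLevel = Temp*Forcing  [with Temp=4, Forcing=-1]  = -4; Flux = 2*Albedo + 3*SeaLevel - 1  [with Albedo=-4, SeaLevel=-4]  = -21.
Change = -11 − (-21) = 10.

10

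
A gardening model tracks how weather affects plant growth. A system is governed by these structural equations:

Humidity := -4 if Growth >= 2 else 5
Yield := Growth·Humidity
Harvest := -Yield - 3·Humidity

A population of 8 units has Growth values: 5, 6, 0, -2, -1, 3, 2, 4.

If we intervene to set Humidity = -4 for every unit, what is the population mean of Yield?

Under do(Humidity=-4), Humidity's equation is replaced by Humidity=-4 for every unit. Per-unit Yield: -20, -24, 0, 8, 4, -12, -8, -16. Mean = -8.5.

-8.5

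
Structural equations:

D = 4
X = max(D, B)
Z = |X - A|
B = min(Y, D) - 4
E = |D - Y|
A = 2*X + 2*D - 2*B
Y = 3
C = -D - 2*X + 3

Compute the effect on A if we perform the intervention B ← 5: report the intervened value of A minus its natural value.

do(B=5) replaces the equation B = min(Y, D) - 4 with the constant B = 5.
X = max(D, B)  [with D=4, B=5]  = 5
A = 2*X + 2*D - 2*B  [with X=5, D=4, B=5]  = 8
Without intervention: B = min(Y, D) - 4  [with Y=3, D=4]  = -1; X = max(D, B)  [with D=4, B=-1]  = 4; A = 2*X + 2*D - 2*B  [with X=4, D=4, B=-1]  = 18.
Change = 8 − 18 = -10.

-10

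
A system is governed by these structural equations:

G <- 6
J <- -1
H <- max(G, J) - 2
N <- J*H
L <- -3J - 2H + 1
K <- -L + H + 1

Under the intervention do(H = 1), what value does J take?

-1

Under do(H=1), the mechanism H <- max(G, J) - 2 is discarded; H is fixed at 1.
Since J is not a descendant of the intervened variable, it is unaffected.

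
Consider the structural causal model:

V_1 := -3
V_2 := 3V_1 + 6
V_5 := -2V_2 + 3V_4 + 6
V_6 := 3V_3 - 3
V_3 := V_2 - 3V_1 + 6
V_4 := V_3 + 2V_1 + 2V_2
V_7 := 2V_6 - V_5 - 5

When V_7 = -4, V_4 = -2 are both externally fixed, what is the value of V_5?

Under do(V_7 = -4, V_4 = -2), each intervened variable's structural equation is replaced by its fixed value.
V_2 = 3V_1 + 6  [with V_1=-3]  = -3
V_5 = -2V_2 + 3V_4 + 6  [with V_2=-3, V_4=-2]  = 6

6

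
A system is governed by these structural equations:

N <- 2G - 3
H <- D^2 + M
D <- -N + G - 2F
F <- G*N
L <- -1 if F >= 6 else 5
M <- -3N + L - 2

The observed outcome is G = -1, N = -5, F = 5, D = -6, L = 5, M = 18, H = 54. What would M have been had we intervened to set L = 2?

The intervention breaks the incoming arrows to L: L <- -1 if F >= 6 else 5 no longer applies, and L = 2.
N = 2G - 3  [with G=-1]  = -5
M = -3N + L - 2  [with N=-5, L=2]  = 15

15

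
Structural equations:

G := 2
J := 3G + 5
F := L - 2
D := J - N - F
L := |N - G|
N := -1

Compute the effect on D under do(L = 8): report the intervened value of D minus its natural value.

-5

The intervention breaks the incoming arrows to L: L := |N - G| no longer applies, and L = 8.
F = L - 2  [with L=8]  = 6
J = 3G + 5  [with G=2]  = 11
D = J - N - F  [with J=11, N=-1, F=6]  = 6
Without intervention: L = |N - G|  [with N=-1, G=2]  = 3; F = L - 2  [with L=3]  = 1; J = 3G + 5  [with G=2]  = 11; D = J - N - F  [with J=11, N=-1, F=1]  = 11.
Change = 6 − 11 = -5.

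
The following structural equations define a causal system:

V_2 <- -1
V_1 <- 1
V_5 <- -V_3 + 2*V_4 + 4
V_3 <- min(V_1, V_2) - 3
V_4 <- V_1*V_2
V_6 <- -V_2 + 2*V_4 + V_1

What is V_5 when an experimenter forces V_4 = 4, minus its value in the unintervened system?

10

Intervening sets V_4 = 4 and removes its equation (V_4 <- V_1*V_2).
V_3 = min(V_1, V_2) - 3  [with V_1=1, V_2=-1]  = -4
V_5 = -V_3 + 2*V_4 + 4  [with V_3=-4, V_4=4]  = 16
Without intervention: V_3 = min(V_1, V_2) - 3  [with V_1=1, V_2=-1]  = -4; V_4 = V_1*V_2  [with V_1=1, V_2=-1]  = -1; V_5 = -V_3 + 2*V_4 + 4  [with V_3=-4, V_4=-1]  = 6.
Change = 16 − 6 = 10.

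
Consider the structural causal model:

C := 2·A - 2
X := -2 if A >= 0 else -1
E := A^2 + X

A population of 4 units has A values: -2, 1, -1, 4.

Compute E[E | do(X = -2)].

Every unit gets X=-2 under the intervention. E values become 2, -1, -1, 14; E[E|do(X=-2)] = 3.5.

3.5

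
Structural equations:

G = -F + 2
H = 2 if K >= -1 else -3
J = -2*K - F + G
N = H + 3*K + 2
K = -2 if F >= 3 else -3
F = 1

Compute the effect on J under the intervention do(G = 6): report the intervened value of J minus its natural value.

do(G=6) replaces the equation G = -F + 2 with the constant G = 6.
K = -2 if F >= 3 else -3  [with F=1]  = -3
J = -2*K - F + G  [with K=-3, F=1, G=6]  = 11
Without intervention: G = -F + 2  [with F=1]  = 1; K = -2 if F >= 3 else -3  [with F=1]  = -3; J = -2*K - F + G  [with K=-3, F=1, G=1]  = 6.
Change = 11 − 6 = 5.

5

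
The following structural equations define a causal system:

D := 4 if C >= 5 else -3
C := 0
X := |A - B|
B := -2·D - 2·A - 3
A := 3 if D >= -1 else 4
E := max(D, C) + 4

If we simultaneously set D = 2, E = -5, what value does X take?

The joint intervention fixes D = 2, E = -5, removing each variable's own equation.
A = 3 if D >= -1 else 4  [with D=2]  = 3
B = -2·D - 2·A - 3  [with D=2, A=3]  = -13
X = |A - B|  [with A=3, B=-13]  = 16

16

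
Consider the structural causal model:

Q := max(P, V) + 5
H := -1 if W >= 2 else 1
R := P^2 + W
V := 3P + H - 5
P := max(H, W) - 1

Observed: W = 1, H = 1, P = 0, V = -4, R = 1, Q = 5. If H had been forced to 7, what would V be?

Under do(H=7), the mechanism H := -1 if W >= 2 else 1 is discarded; H is fixed at 7.
P = max(H, W) - 1  [with H=7, W=1]  = 6
V = 3P + H - 5  [with P=6, H=7]  = 20

20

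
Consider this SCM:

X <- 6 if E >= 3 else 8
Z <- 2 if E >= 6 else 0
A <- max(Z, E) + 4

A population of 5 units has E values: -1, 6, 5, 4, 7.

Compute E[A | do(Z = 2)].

8.8

Every unit gets Z=2 under the intervention. A values become 6, 10, 9, 8, 11; E[A|do(Z=2)] = 8.8.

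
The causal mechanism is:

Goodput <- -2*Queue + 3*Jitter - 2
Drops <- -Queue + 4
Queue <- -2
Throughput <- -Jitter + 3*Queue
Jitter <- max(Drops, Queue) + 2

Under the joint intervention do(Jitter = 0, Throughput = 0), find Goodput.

2

Setting Jitter = 0, Throughput = 0 by intervention discards those variables' equations.
Goodput = -2*Queue + 3*Jitter - 2  [with Queue=-2, Jitter=0]  = 2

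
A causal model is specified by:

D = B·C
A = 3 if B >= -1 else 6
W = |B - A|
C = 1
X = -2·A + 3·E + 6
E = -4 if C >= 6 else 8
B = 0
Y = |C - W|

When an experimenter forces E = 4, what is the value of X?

12

Under do(E=4), the mechanism E = -4 if C >= 6 else 8 is discarded; E is fixed at 4.
A = 3 if B >= -1 else 6  [with B=0]  = 3
X = -2·A + 3·E + 6  [with A=3, E=4]  = 12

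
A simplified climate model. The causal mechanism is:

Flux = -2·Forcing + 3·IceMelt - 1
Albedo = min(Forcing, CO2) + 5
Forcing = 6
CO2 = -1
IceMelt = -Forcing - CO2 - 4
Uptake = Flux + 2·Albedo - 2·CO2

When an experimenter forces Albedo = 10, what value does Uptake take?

-18

Under do(Albedo=10), the mechanism Albedo = min(Forcing, CO2) + 5 is discarded; Albedo is fixed at 10.
IceMelt = -Forcing - CO2 - 4  [with Forcing=6, CO2=-1]  = -9
Flux = -2·Forcing + 3·IceMelt - 1  [with Forcing=6, IceMelt=-9]  = -40
Uptake = Flux + 2·Albedo - 2·CO2  [with Flux=-40, Albedo=10, CO2=-1]  = -18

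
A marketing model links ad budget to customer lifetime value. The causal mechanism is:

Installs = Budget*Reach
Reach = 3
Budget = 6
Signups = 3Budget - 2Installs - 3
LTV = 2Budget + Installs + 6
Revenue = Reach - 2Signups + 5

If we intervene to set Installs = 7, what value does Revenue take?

6

do(Installs=7) replaces the equation Installs = Budget*Reach with the constant Installs = 7.
Signups = 3Budget - 2Installs - 3  [with Budget=6, Installs=7]  = 1
Revenue = Reach - 2Signups + 5  [with Reach=3, Signups=1]  = 6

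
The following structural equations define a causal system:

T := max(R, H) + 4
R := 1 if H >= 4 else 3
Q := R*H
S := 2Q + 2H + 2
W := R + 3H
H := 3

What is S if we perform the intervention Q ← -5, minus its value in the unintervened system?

-28

Under do(Q=-5), the mechanism Q := R*H is discarded; Q is fixed at -5.
S = 2Q + 2H + 2  [with Q=-5, H=3]  = -2
Without intervention: R = 1 if H >= 4 else 3  [with H=3]  = 3; Q = R*H  [with R=3, H=3]  = 9; S = 2Q + 2H + 2  [with Q=9, H=3]  = 26.
Change = -2 − 26 = -28.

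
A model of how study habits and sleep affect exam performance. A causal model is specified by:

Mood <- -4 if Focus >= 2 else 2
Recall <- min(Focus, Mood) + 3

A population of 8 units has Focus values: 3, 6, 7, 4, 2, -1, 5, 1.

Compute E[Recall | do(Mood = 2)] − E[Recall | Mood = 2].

The intervention sets Mood=2 in all 8 units regardless of Focus. Recomputing Recall per unit gives 5, 5, 5, 5, 5, 2, 5, 4; average 4.5.
Conditioning on Mood=2 selects the 2 unit(s) with Focus ∈ {-1, 1}. Their Recall values: 2, 4. Mean = 3.
Difference = 4.5 − 3 = 1.5.

1.5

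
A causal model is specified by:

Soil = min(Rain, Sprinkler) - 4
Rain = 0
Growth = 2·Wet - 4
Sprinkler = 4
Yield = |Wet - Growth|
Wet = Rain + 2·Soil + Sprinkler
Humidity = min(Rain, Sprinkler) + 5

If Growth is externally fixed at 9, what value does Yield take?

13

Under do(Growth=9), the mechanism Growth = 2·Wet - 4 is discarded; Growth is fixed at 9.
Soil = min(Rain, Sprinkler) - 4  [with Rain=0, Sprinkler=4]  = -4
Wet = Rain + 2·Soil + Sprinkler  [with Rain=0, Soil=-4, Sprinkler=4]  = -4
Yield = |Wet - Growth|  [with Wet=-4, Growth=9]  = 13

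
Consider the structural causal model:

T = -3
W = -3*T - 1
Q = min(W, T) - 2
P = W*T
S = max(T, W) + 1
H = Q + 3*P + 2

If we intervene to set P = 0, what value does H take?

Under do(P=0), the mechanism P = W*T is discarded; P is fixed at 0.
W = -3*T - 1  [with T=-3]  = 8
Q = min(W, T) - 2  [with W=8, T=-3]  = -5
H = Q + 3*P + 2  [with Q=-5, P=0]  = -3

-3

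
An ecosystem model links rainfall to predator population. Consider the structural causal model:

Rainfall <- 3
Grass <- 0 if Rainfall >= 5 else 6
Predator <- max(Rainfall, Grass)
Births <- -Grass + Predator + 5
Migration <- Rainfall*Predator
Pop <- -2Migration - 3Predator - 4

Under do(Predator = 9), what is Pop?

The intervention breaks the incoming arrows to Predator: Predator <- max(Rainfall, Grass) no longer applies, and Predator = 9.
Migration = Rainfall*Predator  [with Rainfall=3, Predator=9]  = 27
Pop = -2Migration - 3Predator - 4  [with Migration=27, Predator=9]  = -85

-85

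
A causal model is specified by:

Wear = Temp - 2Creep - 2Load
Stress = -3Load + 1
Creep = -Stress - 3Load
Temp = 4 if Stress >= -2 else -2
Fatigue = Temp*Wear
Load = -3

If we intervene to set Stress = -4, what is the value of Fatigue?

44

Under do(Stress=-4), the mechanism Stress = -3Load + 1 is discarded; Stress is fixed at -4.
Temp = 4 if Stress >= -2 else -2  [with Stress=-4]  = -2
Creep = -Stress - 3Load  [with Stress=-4, Load=-3]  = 13
Wear = Temp - 2Creep - 2Load  [with Temp=-2, Creep=13, Load=-3]  = -22
Fatigue = Temp*Wear  [with Temp=-2, Wear=-22]  = 44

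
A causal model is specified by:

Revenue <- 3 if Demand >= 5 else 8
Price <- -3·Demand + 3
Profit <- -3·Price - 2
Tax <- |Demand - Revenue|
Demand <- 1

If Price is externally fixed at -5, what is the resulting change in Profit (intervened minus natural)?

15

do(Price=-5) replaces the equation Price <- -3·Demand + 3 with the constant Price = -5.
Profit = -3·Price - 2  [with Price=-5]  = 13
Without intervention: Price = -3·Demand + 3  [with Demand=1]  = 0; Profit = -3·Price - 2  [with Price=0]  = -2.
Change = 13 − (-2) = 15.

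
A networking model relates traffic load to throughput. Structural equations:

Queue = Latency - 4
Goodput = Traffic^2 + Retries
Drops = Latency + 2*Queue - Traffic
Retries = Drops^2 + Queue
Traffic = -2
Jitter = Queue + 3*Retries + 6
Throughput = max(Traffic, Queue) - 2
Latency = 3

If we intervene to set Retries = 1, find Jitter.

8

The intervention breaks the incoming arrows to Retries: Retries = Drops^2 + Queue no longer applies, and Retries = 1.
Queue = Latency - 4  [with Latency=3]  = -1
Jitter = Queue + 3*Retries + 6  [with Queue=-1, Retries=1]  = 8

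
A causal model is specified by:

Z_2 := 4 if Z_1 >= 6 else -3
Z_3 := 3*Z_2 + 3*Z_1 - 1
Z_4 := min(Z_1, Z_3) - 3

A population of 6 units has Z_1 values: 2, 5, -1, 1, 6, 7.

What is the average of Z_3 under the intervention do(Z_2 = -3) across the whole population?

0

Under do(Z_2=-3), Z_2's equation is replaced by Z_2=-3 for every unit. Per-unit Z_3: -4, 5, -13, -7, 8, 11. Mean = 0.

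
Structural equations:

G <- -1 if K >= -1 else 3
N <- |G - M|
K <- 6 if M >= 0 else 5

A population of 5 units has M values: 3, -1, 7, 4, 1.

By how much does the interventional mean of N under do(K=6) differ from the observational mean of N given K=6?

Under do(K=6), K's equation is replaced by K=6 for every unit. Per-unit N: 4, 0, 8, 5, 2. Mean = 3.8.
Observing K=6 restricts to units where K's equation naturally yields 6: M ∈ {3, 7, 4, 1}. In that subpopulation N = 4, 8, 5, 2, mean 4.75.
Difference = 3.8 − 4.75 = -0.95.

-0.95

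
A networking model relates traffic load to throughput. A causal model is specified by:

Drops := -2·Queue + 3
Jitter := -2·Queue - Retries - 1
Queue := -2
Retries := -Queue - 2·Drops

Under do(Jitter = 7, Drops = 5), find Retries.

-8

Setting Jitter = 7, Drops = 5 by intervention discards those variables' equations.
Retries = -Queue - 2·Drops  [with Queue=-2, Drops=5]  = -8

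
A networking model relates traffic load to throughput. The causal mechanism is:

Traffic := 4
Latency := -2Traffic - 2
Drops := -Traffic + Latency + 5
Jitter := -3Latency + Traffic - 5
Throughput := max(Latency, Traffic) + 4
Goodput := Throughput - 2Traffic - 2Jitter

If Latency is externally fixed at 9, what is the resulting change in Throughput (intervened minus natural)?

do(Latency=9) replaces the equation Latency := -2Traffic - 2 with the constant Latency = 9.
Throughput = max(Latency, Traffic) + 4  [with Latency=9, Traffic=4]  = 13
Without intervention: Latency = -2Traffic - 2  [with Traffic=4]  = -10; Throughput = max(Latency, Traffic) + 4  [with Latency=-10, Traffic=4]  = 8.
Change = 13 − 8 = 5.

5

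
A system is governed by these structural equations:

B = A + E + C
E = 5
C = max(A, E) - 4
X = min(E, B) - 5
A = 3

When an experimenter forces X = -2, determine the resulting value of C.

1

do(X=-2) replaces the equation X = min(E, B) - 5 with the constant X = -2.
C is not downstream of the intervention, so its value is determined by the original equations.
C = max(A, E) - 4  [with A=3, E=5]  = 1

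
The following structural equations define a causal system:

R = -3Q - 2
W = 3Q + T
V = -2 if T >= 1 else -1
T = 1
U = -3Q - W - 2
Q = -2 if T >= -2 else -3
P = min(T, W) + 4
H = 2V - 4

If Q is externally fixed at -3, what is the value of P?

do(Q=-3) replaces the equation Q = -2 if T >= -2 else -3 with the constant Q = -3.
W = 3Q + T  [with Q=-3, T=1]  = -8
P = min(T, W) + 4  [with T=1, W=-8]  = -4

-4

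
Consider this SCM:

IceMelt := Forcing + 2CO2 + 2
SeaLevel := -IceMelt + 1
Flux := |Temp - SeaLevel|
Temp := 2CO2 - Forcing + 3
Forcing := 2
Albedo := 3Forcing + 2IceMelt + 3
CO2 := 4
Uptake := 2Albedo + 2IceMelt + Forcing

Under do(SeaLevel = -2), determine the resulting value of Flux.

Intervening sets SeaLevel = -2 and removes its equation (SeaLevel := -IceMelt + 1).
Temp = 2CO2 - Forcing + 3  [with CO2=4, Forcing=2]  = 9
Flux = |Temp - SeaLevel|  [with Temp=9, SeaLevel=-2]  = 11

11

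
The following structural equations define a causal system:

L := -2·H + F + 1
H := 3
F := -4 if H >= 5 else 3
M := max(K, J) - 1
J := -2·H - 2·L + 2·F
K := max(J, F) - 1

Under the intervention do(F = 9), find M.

7

Under do(F=9), the mechanism F := -4 if H >= 5 else 3 is discarded; F is fixed at 9.
L = -2·H + F + 1  [with H=3, F=9]  = 4
J = -2·H - 2·L + 2·F  [with H=3, L=4, F=9]  = 4
K = max(J, F) - 1  [with J=4, F=9]  = 8
M = max(K, J) - 1  [with K=8, J=4]  = 7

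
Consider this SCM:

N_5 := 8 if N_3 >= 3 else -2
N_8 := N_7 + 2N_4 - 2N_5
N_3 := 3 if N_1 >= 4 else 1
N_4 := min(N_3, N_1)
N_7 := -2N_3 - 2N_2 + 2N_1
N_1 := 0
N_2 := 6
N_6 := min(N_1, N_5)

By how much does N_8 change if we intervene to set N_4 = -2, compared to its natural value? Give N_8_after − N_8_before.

-4

do(N_4=-2) replaces the equation N_4 := min(N_3, N_1) with the constant N_4 = -2.
N_3 = 3 if N_1 >= 4 else 1  [with N_1=0]  = 1
N_5 = 8 if N_3 >= 3 else -2  [with N_3=1]  = -2
N_7 = -2N_3 - 2N_2 + 2N_1  [with N_3=1, N_2=6, N_1=0]  = -14
N_8 = N_7 + 2N_4 - 2N_5  [with N_7=-14, N_4=-2, N_5=-2]  = -14
Without intervention: N_3 = 3 if N_1 >= 4 else 1  [with N_1=0]  = 1; N_4 = min(N_3, N_1)  [with N_3=1, N_1=0]  = 0; N_5 = 8 if N_3 >= 3 else -2  [with N_3=1]  = -2; N_7 = -2N_3 - 2N_2 + 2N_1  [with N_3=1, N_2=6, N_1=0]  = -14; N_8 = N_7 + 2N_4 - 2N_5  [with N_7=-14, N_4=0, N_5=-2]  = -10.
Change = -14 − (-10) = -4.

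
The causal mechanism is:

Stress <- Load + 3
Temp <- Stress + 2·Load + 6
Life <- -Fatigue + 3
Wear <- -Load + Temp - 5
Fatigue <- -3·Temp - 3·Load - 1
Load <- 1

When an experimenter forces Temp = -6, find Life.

The intervention breaks the incoming arrows to Temp: Temp <- Stress + 2·Load + 6 no longer applies, and Temp = -6.
Fatigue = -3·Temp - 3·Load - 1  [with Temp=-6, Load=1]  = 14
Life = -Fatigue + 3  [with Fatigue=14]  = -11

-11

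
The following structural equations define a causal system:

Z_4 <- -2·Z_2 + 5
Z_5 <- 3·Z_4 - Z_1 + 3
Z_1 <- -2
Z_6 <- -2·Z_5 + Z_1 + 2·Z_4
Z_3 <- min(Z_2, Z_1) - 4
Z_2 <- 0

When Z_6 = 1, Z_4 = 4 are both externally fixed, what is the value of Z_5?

Setting Z_6 = 1, Z_4 = 4 by intervention discards those variables' equations.
Z_5 = 3·Z_4 - Z_1 + 3  [with Z_4=4, Z_1=-2]  = 17

17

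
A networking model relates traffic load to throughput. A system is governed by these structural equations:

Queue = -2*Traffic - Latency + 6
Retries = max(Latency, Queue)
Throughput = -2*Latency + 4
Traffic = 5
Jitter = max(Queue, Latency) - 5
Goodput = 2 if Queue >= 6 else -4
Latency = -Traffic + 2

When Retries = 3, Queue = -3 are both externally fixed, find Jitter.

-8

The joint intervention fixes Retries = 3, Queue = -3, removing each variable's own equation.
Latency = -Traffic + 2  [with Traffic=5]  = -3
Jitter = max(Queue, Latency) - 5  [with Queue=-3, Latency=-3]  = -8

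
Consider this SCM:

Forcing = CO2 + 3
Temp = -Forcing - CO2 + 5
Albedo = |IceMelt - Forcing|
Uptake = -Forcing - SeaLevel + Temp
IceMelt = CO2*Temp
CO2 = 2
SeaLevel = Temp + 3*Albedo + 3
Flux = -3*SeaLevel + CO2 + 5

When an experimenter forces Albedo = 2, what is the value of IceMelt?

-4

The intervention breaks the incoming arrows to Albedo: Albedo = |IceMelt - Forcing| no longer applies, and Albedo = 2.
Since IceMelt is not a descendant of the intervened variable, it is unaffected.
Forcing = CO2 + 3  [with CO2=2]  = 5
Temp = -Forcing - CO2 + 5  [with Forcing=5, CO2=2]  = -2
IceMelt = CO2*Temp  [with CO2=2, Temp=-2]  = -4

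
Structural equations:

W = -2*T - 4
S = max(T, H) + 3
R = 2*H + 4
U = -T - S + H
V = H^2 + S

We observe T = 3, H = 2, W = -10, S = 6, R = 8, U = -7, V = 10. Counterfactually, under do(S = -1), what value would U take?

0

Under do(S=-1), the mechanism S = max(T, H) + 3 is discarded; S is fixed at -1.
U = -T - S + H  [with T=3, S=-1, H=2]  = 0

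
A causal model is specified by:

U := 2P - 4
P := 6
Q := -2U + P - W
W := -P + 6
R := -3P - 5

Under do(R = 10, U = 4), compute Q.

-2

Under do(R = 10, U = 4), each intervened variable's structural equation is replaced by its fixed value.
W = -P + 6  [with P=6]  = 0
Q = -2U + P - W  [with U=4, P=6, W=0]  = -2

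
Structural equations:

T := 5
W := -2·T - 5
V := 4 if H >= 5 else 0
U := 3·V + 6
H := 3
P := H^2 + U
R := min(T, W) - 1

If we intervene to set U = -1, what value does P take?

8

The intervention breaks the incoming arrows to U: U := 3·V + 6 no longer applies, and U = -1.
P = H^2 + U  [with H=3, U=-1]  = 8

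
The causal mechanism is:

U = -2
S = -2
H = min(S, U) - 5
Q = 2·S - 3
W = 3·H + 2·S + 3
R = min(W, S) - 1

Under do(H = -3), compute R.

-11

The intervention breaks the incoming arrows to H: H = min(S, U) - 5 no longer applies, and H = -3.
W = 3·H + 2·S + 3  [with H=-3, S=-2]  = -10
R = min(W, S) - 1  [with W=-10, S=-2]  = -11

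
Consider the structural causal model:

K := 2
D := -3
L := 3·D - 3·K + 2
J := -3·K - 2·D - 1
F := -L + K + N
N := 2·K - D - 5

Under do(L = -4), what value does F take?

8

Under do(L=-4), the mechanism L := 3·D - 3·K + 2 is discarded; L is fixed at -4.
N = 2·K - D - 5  [with K=2, D=-3]  = 2
F = -L + K + N  [with L=-4, K=2, N=2]  = 8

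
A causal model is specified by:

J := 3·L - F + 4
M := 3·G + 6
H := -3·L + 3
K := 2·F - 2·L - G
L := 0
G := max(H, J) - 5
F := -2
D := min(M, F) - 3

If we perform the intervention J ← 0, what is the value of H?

The intervention breaks the incoming arrows to J: J := 3·L - F + 4 no longer applies, and J = 0.
H is not downstream of the intervention, so its value is determined by the original equations.
H = -3·L + 3  [with L=0]  = 3

3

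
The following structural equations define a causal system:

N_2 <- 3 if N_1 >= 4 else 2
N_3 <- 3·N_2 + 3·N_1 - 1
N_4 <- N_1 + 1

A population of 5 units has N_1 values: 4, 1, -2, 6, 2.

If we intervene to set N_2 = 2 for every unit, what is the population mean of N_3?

do(N_2=2) breaks N_2's dependence on N_1. With N_2=2 fixed, N_3 across the units is 17, 8, -1, 23, 11, mean 11.6.

11.6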